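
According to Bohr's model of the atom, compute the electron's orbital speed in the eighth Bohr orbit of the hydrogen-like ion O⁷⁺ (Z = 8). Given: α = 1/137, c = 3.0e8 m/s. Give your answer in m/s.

2.2e6 m/s

v_n = Zαc/n = 8 × 0.0073 × 3.0e8 / 8
    = 2.2e6 m/s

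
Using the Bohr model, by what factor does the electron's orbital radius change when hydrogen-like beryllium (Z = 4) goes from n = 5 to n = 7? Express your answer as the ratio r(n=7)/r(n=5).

r ∝ Z^-1 · n^2; with Z fixed, r ∝ n^2.
r(n=7)/r(n=5) = (7/5)^2 = 49/25

49/25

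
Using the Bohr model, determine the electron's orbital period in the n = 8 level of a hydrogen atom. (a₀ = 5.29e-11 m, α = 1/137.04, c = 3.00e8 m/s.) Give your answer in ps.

0.0777 ps

r = n²a₀/Z = 8²·5.29e-11/1 = 3.39e-9 m
v = Zαc/n = 1·0.00730·3.00e8/8 = 2.74e5 m/s
T = 2πr/v = 7.77e-14 s = 0.0777 ps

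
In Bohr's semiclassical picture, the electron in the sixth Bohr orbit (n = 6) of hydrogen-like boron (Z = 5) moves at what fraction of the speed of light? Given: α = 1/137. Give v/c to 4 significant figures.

0.006083

v_n = Zαc/n, so v/c = Zα/n = 5 × 0.007299 / 6 = 0.006083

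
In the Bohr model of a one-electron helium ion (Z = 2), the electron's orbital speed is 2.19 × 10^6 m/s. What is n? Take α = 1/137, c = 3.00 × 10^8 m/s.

v_n = Zαc/n ⇒ n = Zαc/v = 2 × 0.00730 × 3.00 × 10^8 / 2.19 × 10^6 ≈ 2.00
n = 2

2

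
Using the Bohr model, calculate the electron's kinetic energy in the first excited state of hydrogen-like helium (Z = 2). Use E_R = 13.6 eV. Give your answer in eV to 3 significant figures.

For a Coulomb orbit the virial theorem gives K = −E_n.
E_n = −E_R·Z²/n², so K = E_R·Z²/n² = 13.6 × 2²/2² = 13.6 eV

13.6 eV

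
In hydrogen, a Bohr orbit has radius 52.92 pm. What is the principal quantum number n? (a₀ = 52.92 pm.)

r_n = n²a₀/Z ⇒ n² = rZ/a₀ = 52.92 × 1 / 52.92 ≈ 1.00
n = 1

1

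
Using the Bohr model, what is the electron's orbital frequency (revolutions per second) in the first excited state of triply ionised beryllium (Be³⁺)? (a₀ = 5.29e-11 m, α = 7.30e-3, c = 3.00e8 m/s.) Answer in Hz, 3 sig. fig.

1.32e16 Hz

r = n²a₀/Z = 5.29e-11 m, v = Zαc/n = 4.38e6 m/s
f = v/(2πr) = 1.32e16 Hz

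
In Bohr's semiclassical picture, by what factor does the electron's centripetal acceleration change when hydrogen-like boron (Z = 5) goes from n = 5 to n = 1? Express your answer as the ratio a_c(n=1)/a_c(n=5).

625

a_c ∝ Z^3 · n^-4; with Z fixed, a_c ∝ n^-4.
a_c(n=1)/a_c(n=5) = (1/5)^-4 = 625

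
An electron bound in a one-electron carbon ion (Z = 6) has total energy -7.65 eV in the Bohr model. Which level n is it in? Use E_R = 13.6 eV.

E_n = −E_R Z²/n² ⇒ n² = E_R Z²/(−E_n) = 13.6 × 6² / 7.65 ≈ 64.00
n = 8

8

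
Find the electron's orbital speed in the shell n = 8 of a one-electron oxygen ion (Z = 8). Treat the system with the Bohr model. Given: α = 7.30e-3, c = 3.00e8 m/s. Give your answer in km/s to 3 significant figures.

v_n = Zαc/n = 8 × 0.00730 × 3.00e8 / 8
    = 2190 km/s

2190 km/s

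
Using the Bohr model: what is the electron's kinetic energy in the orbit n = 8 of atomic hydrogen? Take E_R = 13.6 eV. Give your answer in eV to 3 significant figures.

For a Coulomb orbit the virial theorem gives K = −E_n.
E_n = −E_R·Z²/n², so K = E_R·Z²/n² = 13.6 × 1²/8² = 0.212 eV

0.212 eV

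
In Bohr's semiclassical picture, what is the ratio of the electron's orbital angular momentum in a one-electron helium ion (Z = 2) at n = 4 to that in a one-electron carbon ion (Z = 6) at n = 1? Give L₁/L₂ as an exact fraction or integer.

L = nℏ is independent of Z.
L₁/L₂ = n₁/n₂ = 4/1 = 4

4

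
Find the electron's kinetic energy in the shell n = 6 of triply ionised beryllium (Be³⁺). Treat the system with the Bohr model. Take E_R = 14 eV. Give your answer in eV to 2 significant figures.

For a Coulomb orbit the virial theorem gives K = −E_n.
E_n = −E_R·Z²/n², so K = E_R·Z²/n² = 14 × 4²/6² = 6.2 eV

6.2 eV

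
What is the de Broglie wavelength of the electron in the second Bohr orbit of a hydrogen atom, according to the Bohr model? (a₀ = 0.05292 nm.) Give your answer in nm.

0.6650 nm

The Bohr quantisation condition is nλ = 2πr_n.
r_n = n²a₀/Z = 0.2117 nm
λ = 2πr_n/n = 2π·0.2117/2 = 0.6650 nm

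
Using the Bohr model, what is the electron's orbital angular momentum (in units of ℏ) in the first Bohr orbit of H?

L_n = nℏ, so L/ℏ = n = 1.

1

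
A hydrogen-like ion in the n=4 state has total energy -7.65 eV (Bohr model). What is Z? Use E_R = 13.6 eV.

E_n = −E_R Z²/n² ⇒ Z² = −E_n n²/E_R = 7.65 × 4² / 13.6 ≈ 9.00
Z = 3

3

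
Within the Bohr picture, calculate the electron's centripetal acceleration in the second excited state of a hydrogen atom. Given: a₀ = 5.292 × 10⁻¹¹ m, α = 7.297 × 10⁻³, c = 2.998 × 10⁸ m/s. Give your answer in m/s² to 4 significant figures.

r = n²a₀/Z = 4.763 × 10⁻¹⁰ m, v = Zαc/n = 7.292 × 10⁵ m/s
a = v²/r = (7.292 × 10⁵)² / 4.763 × 10⁻¹⁰ = 1.116 × 10²¹ m/s²

1.116 × 10²¹ m/s²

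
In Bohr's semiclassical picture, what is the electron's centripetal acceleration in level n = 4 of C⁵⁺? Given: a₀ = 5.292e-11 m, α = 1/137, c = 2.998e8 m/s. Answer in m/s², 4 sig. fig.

7.635e22 m/s²

r = n²a₀/Z = 1.411e-10 m, v = Zαc/n = 3.282e6 m/s
a = v²/r = (3.282e6)² / 1.411e-10 = 7.635e22 m/s²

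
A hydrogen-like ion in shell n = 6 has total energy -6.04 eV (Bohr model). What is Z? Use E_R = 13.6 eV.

4

E_n = −E_R Z²/n² ⇒ Z² = −E_n n²/E_R = 6.04 × 6² / 13.6 ≈ 15.99
Z = 4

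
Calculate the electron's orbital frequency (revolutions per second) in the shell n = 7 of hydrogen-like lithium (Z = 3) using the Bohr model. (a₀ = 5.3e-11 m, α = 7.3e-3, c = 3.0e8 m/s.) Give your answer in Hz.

1.7e14 Hz

r = n²a₀/Z = 8.7e-10 m, v = Zαc/n = 9.4e5 m/s
f = v/(2πr) = 1.7e14 Hz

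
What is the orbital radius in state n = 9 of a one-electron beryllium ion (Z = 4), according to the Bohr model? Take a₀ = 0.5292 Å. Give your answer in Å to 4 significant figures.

10.72 Å

r_n = n²a₀/Z = 9² × 0.5292 / 4
    = 81 × 0.5292 / 4 = 10.72 Å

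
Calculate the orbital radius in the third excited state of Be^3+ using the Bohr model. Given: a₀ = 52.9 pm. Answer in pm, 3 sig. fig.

r_n = n²a₀/Z = 4² × 52.9 / 4
    = 16 × 52.9 / 4 = 212 pm

212 pm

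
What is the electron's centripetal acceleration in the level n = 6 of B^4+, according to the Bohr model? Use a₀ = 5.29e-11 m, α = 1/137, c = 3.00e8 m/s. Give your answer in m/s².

r = n²a₀/Z = 3.81e-10 m, v = Zαc/n = 1.82e6 m/s
a = v²/r = (1.82e6)² / 3.81e-10 = 8.74e21 m/s²

8.74e21 m/s²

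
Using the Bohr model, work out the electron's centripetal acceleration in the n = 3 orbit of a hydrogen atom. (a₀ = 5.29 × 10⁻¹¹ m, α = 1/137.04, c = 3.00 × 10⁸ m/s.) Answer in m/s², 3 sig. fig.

1.12 × 10²¹ m/s²

r = n²a₀/Z = 4.76 × 10⁻¹⁰ m, v = Zαc/n = 7.30 × 10⁵ m/s
a = v²/r = (7.30 × 10⁵)² / 4.76 × 10⁻¹⁰ = 1.12 × 10²¹ m/s²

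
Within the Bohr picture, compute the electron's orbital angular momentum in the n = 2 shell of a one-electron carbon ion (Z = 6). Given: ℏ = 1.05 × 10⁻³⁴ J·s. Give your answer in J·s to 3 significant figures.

L_n = nℏ = 2 × 1.05 × 10⁻³⁴ = 2.10 × 10⁻³⁴ J·s

2.10 × 10⁻³⁴ J·s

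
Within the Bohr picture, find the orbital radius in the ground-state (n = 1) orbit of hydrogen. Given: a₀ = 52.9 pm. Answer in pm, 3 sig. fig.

52.9 pm

r_n = n²a₀/Z = 1² × 52.9 / 1
    = 1 × 52.9 / 1 = 52.9 pm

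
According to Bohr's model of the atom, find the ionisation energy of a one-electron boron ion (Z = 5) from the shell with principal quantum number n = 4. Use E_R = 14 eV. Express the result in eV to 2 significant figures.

22 eV

E_n = −E_R·Z²/n² = −14 × 5²/4² eV = -22 eV
Ionisation energy = −E_n = 22 eV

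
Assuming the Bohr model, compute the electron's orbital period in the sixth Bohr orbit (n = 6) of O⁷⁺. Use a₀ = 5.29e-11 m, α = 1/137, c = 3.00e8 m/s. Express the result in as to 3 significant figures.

512 as

r = n²a₀/Z = 6²·5.29e-11/8 = 2.38e-10 m
v = Zαc/n = 8·0.00730·3.00e8/6 = 2.92e6 m/s
T = 2πr/v = 5.12e-16 s = 512 as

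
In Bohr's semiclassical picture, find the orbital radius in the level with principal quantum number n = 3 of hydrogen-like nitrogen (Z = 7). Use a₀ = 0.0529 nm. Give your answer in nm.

r_n = n²a₀/Z = 3² × 0.0529 / 7
    = 9 × 0.0529 / 7 = 0.0680 nm

0.0680 nm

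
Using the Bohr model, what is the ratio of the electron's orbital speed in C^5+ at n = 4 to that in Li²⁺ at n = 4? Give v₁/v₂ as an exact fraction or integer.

2

v ∝ Z^1 · n^-1
v₁/v₂ = (6/3)^1 · (4/4)^-1 = 2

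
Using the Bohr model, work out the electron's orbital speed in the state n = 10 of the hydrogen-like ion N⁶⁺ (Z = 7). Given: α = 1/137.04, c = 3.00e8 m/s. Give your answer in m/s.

1.53e6 m/s

v_n = Zαc/n = 7 × 0.00730 × 3.00e8 / 10
    = 1.53e6 m/s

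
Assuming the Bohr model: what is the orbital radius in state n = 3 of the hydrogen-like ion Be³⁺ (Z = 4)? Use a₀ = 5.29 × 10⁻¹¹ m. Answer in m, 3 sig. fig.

r_n = n²a₀/Z = 3² × 5.29 × 10⁻¹¹ / 4
    = 9 × 5.29 × 10⁻¹¹ / 4 = 1.19 × 10⁻¹⁰ m

1.19 × 10⁻¹⁰ m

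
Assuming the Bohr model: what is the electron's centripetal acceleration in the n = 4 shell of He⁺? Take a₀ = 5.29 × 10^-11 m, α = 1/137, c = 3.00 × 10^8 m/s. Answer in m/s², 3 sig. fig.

2.83 × 10^21 m/s²

r = n²a₀/Z = 4.23 × 10^-10 m, v = Zαc/n = 1.09 × 10^6 m/s
a = v²/r = (1.09 × 10^6)² / 4.23 × 10^-10 = 2.83 × 10^21 m/s²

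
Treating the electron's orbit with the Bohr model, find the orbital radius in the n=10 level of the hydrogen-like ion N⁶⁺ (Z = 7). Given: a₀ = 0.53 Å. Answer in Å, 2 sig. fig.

7.6 Å

r_n = n²a₀/Z = 10² × 0.53 / 7
    = 100 × 0.53 / 7 = 7.6 Å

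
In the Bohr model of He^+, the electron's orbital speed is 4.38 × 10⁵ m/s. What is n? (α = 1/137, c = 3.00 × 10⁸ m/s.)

10

v_n = Zαc/n ⇒ n = Zαc/v = 2 × 0.00730 × 3.00 × 10⁸ / 4.38 × 10⁵ ≈ 10.00
n = 10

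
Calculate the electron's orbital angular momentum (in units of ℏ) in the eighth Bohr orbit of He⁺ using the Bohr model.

L_n = nℏ, so L/ℏ = n = 8.

8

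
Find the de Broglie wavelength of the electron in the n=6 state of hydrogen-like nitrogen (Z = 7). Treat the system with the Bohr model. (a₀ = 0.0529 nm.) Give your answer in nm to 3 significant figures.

0.285 nm

The Bohr quantisation condition is nλ = 2πr_n.
r_n = n²a₀/Z = 0.272 nm
λ = 2πr_n/n = 2π·0.272/6 = 0.285 nm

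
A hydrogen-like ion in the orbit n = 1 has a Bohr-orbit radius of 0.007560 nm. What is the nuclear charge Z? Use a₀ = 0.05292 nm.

r_n = n²a₀/Z ⇒ Z = n²a₀/r = 1² × 0.05292 / 0.007560 ≈ 7.00
Z = 7

7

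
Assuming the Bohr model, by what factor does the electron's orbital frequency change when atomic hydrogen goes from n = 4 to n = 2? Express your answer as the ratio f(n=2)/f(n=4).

8

f ∝ Z^2 · n^-3; with Z fixed, f ∝ n^-3.
f(n=2)/f(n=4) = (2/4)^-3 = 8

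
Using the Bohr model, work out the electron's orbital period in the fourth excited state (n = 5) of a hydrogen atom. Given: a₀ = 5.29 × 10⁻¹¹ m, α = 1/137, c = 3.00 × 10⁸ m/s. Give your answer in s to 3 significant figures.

r = n²a₀/Z = 5²·5.29 × 10⁻¹¹/1 = 1.32 × 10⁻⁹ m
v = Zαc/n = 1·0.00730·3.00 × 10⁸/5 = 4.38 × 10⁵ m/s
T = 2πr/v = 1.90 × 10⁻¹⁴ s

1.90 × 10⁻¹⁴ s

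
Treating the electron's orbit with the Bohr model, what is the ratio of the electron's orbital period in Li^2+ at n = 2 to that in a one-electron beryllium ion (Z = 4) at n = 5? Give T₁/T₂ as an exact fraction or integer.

T ∝ Z^-2 · n^3
T₁/T₂ = (3/4)^-2 · (2/5)^3 = 128/1125

128/1125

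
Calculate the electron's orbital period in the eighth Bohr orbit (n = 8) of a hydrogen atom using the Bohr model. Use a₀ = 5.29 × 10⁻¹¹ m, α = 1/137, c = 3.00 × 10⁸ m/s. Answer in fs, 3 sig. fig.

r = n²a₀/Z = 8²·5.29 × 10⁻¹¹/1 = 3.39 × 10⁻⁹ m
v = Zαc/n = 1·0.00730·3.00 × 10⁸/8 = 2.74 × 10⁵ m/s
T = 2πr/v = 7.77 × 10⁻¹⁴ s = 77.7 fs

77.7 fs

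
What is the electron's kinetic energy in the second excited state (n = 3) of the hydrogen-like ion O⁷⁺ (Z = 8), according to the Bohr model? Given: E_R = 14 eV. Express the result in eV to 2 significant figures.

100 eV

For a Coulomb orbit the virial theorem gives K = −E_n.
E_n = −E_R·Z²/n², so K = E_R·Z²/n² = 14 × 8²/3² = 100 eV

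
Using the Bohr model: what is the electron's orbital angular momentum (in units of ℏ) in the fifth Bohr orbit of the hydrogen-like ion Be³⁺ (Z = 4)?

5

L_n = nℏ, so L/ℏ = n = 5.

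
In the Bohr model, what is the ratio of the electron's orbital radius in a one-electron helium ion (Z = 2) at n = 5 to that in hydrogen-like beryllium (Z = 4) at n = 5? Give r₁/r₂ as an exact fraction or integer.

2

r ∝ Z^-1 · n^2
r₁/r₂ = (2/4)^-1 · (5/5)^2 = 2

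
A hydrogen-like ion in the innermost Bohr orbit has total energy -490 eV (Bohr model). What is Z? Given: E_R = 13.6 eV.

6

E_n = −E_R Z²/n² ⇒ Z² = −E_n n²/E_R = 490 × 1² / 13.6 ≈ 36.03
Z = 6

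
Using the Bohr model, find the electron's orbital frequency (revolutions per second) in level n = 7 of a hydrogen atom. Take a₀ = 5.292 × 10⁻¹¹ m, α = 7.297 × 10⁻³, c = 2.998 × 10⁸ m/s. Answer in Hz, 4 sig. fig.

1.918 × 10¹³ Hz

r = n²a₀/Z = 2.593 × 10⁻⁹ m, v = Zαc/n = 3.125 × 10⁵ m/s
f = v/(2πr) = 1.918 × 10¹³ Hz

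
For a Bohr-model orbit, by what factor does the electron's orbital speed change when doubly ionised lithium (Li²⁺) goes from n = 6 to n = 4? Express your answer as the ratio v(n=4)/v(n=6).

v ∝ Z^1 · n^-1; with Z fixed, v ∝ n^-1.
v(n=4)/v(n=6) = (4/6)^-1 = 3/2

3/2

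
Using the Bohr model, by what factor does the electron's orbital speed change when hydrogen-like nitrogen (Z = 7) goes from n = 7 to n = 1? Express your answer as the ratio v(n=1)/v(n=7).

v ∝ Z^1 · n^-1; with Z fixed, v ∝ n^-1.
v(n=1)/v(n=7) = (1/7)^-1 = 7

7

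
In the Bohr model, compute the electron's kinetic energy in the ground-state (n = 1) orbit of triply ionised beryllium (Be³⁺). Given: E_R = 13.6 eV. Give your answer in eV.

218 eV

For a Coulomb orbit the virial theorem gives K = −E_n.
E_n = −E_R·Z²/n², so K = E_R·Z²/n² = 13.6 × 4²/1² = 218 eV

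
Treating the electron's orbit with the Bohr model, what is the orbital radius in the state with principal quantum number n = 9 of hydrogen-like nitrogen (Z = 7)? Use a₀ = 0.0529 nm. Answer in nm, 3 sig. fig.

0.612 nm

r_n = n²a₀/Z = 9² × 0.0529 / 7
    = 81 × 0.0529 / 7 = 0.612 nm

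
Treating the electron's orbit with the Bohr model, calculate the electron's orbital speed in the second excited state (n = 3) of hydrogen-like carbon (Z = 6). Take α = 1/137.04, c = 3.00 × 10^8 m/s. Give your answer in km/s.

v_n = Zαc/n = 6 × 0.00730 × 3.00 × 10^8 / 3
    = 4380 km/s

4380 km/s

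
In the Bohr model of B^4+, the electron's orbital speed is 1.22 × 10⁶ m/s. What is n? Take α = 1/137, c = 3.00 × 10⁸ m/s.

9

v_n = Zαc/n ⇒ n = Zαc/v = 5 × 0.00730 × 3.00 × 10⁸ / 1.22 × 10⁶ ≈ 8.97
n = 9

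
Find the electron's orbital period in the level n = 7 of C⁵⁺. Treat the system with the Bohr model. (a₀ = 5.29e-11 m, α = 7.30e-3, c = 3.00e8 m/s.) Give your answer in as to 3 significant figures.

1450 as

r = n²a₀/Z = 7²·5.29e-11/6 = 4.32e-10 m
v = Zαc/n = 6·0.00730·3.00e8/7 = 1.88e6 m/s
T = 2πr/v = 1.45e-15 s = 1450 as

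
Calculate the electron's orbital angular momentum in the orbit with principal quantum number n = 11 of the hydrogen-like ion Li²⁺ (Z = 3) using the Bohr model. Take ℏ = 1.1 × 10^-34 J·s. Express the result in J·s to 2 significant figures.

1.2 × 10^-33 J·s

L_n = nℏ = 11 × 1.1 × 10^-34 = 1.2 × 10^-33 J·s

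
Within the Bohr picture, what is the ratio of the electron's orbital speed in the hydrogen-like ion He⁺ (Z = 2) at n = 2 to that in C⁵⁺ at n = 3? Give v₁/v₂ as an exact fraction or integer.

v ∝ Z^1 · n^-1
v₁/v₂ = (2/6)^1 · (2/3)^-1 = 1/2

1/2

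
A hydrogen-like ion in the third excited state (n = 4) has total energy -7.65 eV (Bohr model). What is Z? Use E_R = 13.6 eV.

E_n = −E_R Z²/n² ⇒ Z² = −E_n n²/E_R = 7.65 × 4² / 13.6 ≈ 9.00
Z = 3

3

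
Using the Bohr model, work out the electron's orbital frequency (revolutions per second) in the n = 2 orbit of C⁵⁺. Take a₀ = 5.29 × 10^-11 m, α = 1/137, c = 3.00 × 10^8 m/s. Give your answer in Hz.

r = n²a₀/Z = 3.53 × 10^-11 m, v = Zαc/n = 6.57 × 10^6 m/s
f = v/(2πr) = 2.96 × 10^16 Hz

2.96 × 10^16 Hz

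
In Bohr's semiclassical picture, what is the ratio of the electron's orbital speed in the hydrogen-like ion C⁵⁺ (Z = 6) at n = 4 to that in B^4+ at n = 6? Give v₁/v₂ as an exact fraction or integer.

9/5

v ∝ Z^1 · n^-1
v₁/v₂ = (6/5)^1 · (4/6)^-1 = 9/5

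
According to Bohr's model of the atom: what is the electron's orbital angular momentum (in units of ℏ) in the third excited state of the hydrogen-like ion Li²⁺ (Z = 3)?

L_n = nℏ, so L/ℏ = n = 4.

4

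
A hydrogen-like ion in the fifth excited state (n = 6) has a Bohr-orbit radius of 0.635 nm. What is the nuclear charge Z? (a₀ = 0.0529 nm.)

r_n = n²a₀/Z ⇒ Z = n²a₀/r = 6² × 0.0529 / 0.635 ≈ 3.00
Z = 3

3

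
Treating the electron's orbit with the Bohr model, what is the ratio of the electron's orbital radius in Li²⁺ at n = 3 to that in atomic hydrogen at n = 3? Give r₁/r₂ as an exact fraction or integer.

r ∝ Z^-1 · n^2
r₁/r₂ = (3/1)^-1 · (3/3)^2 = 1/3

1/3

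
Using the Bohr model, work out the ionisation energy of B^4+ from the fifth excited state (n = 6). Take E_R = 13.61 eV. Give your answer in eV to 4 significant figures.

9.451 eV

E_n = −E_R·Z²/n² = −13.61 × 5²/6² eV = -9.451 eV
Ionisation energy = −E_n = 9.451 eV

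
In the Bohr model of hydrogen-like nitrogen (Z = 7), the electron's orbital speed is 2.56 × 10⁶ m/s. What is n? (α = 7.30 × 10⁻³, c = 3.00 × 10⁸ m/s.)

6

v_n = Zαc/n ⇒ n = Zαc/v = 7 × 0.00730 × 3.00 × 10⁸ / 2.56 × 10⁶ ≈ 5.99
n = 6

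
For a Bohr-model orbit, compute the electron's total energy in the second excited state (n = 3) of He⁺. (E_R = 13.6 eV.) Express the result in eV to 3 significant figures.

-6.04 eV

E_n = −E_R·Z²/n² = −13.6 × 2²/3² = -6.04 eV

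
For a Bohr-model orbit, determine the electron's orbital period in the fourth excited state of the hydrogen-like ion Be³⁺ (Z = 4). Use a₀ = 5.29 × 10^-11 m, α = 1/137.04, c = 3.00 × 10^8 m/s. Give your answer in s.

1.19 × 10^-15 s

r = n²a₀/Z = 5²·5.29 × 10^-11/4 = 3.31 × 10^-10 m
v = Zαc/n = 4·0.00730·3.00 × 10^8/5 = 1.75 × 10^6 m/s
T = 2πr/v = 1.19 × 10^-15 s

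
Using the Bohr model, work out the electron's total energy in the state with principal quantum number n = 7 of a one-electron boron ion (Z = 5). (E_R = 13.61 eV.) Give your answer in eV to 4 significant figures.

E_n = −E_R·Z²/n² = −13.61 × 5²/7² = -6.944 eV

-6.944 eV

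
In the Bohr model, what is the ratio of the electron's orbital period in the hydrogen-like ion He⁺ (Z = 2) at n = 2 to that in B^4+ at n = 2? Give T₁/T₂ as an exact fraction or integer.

T ∝ Z^-2 · n^3
T₁/T₂ = (2/5)^-2 · (2/2)^3 = 25/4

25/4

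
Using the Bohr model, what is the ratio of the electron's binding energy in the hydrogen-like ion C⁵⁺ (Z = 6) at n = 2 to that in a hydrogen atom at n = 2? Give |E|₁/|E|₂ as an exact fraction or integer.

|E| ∝ Z^2 · n^-2
|E|₁/|E|₂ = (6/1)^2 · (2/2)^-2 = 36

36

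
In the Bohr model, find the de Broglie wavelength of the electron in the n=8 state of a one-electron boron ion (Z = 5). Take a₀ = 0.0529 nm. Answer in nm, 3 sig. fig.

0.532 nm

The Bohr quantisation condition is nλ = 2πr_n.
r_n = n²a₀/Z = 0.677 nm
λ = 2πr_n/n = 2π·0.677/8 = 0.532 nm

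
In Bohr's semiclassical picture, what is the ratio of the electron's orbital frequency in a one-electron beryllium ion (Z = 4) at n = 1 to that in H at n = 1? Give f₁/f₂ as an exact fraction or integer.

f ∝ Z^2 · n^-3
f₁/f₂ = (4/1)^2 · (1/1)^-3 = 16

16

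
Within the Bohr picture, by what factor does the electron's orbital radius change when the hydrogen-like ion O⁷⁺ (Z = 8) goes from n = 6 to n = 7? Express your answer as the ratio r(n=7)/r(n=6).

r ∝ Z^-1 · n^2; with Z fixed, r ∝ n^2.
r(n=7)/r(n=6) = (7/6)^2 = 49/36

49/36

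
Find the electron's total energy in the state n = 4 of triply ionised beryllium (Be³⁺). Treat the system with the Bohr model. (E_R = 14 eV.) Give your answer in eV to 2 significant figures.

E_n = −E_R·Z²/n² = −14 × 4²/4² = -14 eV

-14 eV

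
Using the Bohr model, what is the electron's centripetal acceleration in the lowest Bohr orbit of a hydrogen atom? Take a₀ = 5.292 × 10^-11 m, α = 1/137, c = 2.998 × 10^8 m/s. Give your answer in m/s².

r = n²a₀/Z = 5.292 × 10^-11 m, v = Zαc/n = 2.188 × 10^6 m/s
a = v²/r = (2.188 × 10^6)² / 5.292 × 10^-11 = 9.049 × 10^22 m/s²

9.049 × 10^22 m/s²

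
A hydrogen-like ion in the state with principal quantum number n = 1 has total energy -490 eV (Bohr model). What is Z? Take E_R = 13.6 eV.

E_n = −E_R Z²/n² ⇒ Z² = −E_n n²/E_R = 490 × 1² / 13.6 ≈ 36.03
Z = 6

6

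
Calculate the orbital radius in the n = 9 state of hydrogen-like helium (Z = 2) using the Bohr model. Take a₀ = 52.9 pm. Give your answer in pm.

r_n = n²a₀/Z = 9² × 52.9 / 2
    = 81 × 52.9 / 2 = 2140 pm

2140 pm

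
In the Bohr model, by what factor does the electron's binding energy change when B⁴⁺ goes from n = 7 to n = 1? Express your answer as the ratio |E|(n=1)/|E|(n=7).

49

|E| ∝ Z^2 · n^-2; with Z fixed, |E| ∝ n^-2.
|E|(n=1)/|E|(n=7) = (1/7)^-2 = 49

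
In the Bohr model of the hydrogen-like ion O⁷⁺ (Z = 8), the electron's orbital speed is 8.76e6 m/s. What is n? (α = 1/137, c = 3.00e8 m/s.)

v_n = Zαc/n ⇒ n = Zαc/v = 8 × 0.00730 × 3.00e8 / 8.76e6 ≈ 2.00
n = 2

2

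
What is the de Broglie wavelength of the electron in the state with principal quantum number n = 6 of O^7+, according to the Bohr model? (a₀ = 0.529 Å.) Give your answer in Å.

2.49 Å

The Bohr quantisation condition is nλ = 2πr_n.
r_n = n²a₀/Z = 2.38 Å
λ = 2πr_n/n = 2π·2.38/6 = 2.49 Å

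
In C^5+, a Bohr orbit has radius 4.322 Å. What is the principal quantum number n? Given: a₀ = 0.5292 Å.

7

r_n = n²a₀/Z ⇒ n² = rZ/a₀ = 4.322 × 6 / 0.5292 ≈ 49.00
n = 7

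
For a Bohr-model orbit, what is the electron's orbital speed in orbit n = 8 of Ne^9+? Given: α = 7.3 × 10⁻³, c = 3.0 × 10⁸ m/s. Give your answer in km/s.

v_n = Zαc/n = 10 × 0.0073 × 3.0 × 10⁸ / 8
    = 2700 km/s

2700 km/s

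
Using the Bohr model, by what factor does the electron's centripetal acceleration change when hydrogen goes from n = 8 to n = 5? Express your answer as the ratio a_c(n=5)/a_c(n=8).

4096/625

a_c ∝ Z^3 · n^-4; with Z fixed, a_c ∝ n^-4.
a_c(n=5)/a_c(n=8) = (5/8)^-4 = 4096/625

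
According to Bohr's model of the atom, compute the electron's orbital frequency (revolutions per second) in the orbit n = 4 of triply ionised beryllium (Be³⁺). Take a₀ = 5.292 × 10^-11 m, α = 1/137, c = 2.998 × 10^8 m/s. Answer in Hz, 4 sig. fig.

1.645 × 10^15 Hz

r = n²a₀/Z = 2.117 × 10^-10 m, v = Zαc/n = 2.188 × 10^6 m/s
f = v/(2πr) = 1.645 × 10^15 Hz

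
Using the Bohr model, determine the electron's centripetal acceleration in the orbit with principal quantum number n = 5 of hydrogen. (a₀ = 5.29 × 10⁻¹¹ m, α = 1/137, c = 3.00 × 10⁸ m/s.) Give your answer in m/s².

1.45 × 10²⁰ m/s²

r = n²a₀/Z = 1.32 × 10⁻⁹ m, v = Zαc/n = 4.38 × 10⁵ m/s
a = v²/r = (4.38 × 10⁵)² / 1.32 × 10⁻⁹ = 1.45 × 10²⁰ m/s²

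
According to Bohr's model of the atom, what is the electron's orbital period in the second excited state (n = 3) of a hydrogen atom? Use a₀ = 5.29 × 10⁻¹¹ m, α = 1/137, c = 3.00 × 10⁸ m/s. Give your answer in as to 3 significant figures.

r = n²a₀/Z = 3²·5.29 × 10⁻¹¹/1 = 4.76 × 10⁻¹⁰ m
v = Zαc/n = 1·0.00730·3.00 × 10⁸/3 = 7.30 × 10⁵ m/s
T = 2πr/v = 4.10 × 10⁻¹⁵ s = 4100 as

4100 as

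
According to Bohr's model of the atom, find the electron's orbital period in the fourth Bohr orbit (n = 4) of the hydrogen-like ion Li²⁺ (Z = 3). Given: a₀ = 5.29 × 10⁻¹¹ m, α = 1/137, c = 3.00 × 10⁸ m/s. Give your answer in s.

1.08 × 10⁻¹⁵ s

r = n²a₀/Z = 4²·5.29 × 10⁻¹¹/3 = 2.82 × 10⁻¹⁰ m
v = Zαc/n = 3·0.00730·3.00 × 10⁸/4 = 1.64 × 10⁶ m/s
T = 2πr/v = 1.08 × 10⁻¹⁵ s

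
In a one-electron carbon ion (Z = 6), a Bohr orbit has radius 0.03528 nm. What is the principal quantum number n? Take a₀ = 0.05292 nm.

r_n = n²a₀/Z ⇒ n² = rZ/a₀ = 0.03528 × 6 / 0.05292 ≈ 4.00
n = 2

2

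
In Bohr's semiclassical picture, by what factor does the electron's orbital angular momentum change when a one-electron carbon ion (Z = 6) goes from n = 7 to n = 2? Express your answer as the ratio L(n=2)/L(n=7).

L = nℏ depends only on n, so L ∝ n.
L(n=2)/L(n=7) = (2/7)^1 = 2/7

2/7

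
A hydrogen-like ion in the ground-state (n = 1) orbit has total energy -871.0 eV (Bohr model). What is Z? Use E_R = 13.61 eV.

8

E_n = −E_R Z²/n² ⇒ Z² = −E_n n²/E_R = 871.0 × 1² / 13.61 ≈ 64.00
Z = 8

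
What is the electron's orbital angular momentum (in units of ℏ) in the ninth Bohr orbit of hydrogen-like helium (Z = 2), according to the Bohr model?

9

L_n = nℏ, so L/ℏ = n = 9.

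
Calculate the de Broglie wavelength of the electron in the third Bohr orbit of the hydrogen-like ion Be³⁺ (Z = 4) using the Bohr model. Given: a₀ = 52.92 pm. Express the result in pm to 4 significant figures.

The Bohr quantisation condition is nλ = 2πr_n.
r_n = n²a₀/Z = 119.1 pm
λ = 2πr_n/n = 2π·119.1/3 = 249.4 pm

249.4 pm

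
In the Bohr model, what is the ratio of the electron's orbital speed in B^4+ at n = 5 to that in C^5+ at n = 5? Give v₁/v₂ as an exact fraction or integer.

v ∝ Z^1 · n^-1
v₁/v₂ = (5/6)^1 · (5/5)^-1 = 5/6

5/6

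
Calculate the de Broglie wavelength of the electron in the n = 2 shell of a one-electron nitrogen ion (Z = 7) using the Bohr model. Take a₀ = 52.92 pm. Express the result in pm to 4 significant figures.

95.00 pm

The Bohr quantisation condition is nλ = 2πr_n.
r_n = n²a₀/Z = 30.24 pm
λ = 2πr_n/n = 2π·30.24/2 = 95.00 pm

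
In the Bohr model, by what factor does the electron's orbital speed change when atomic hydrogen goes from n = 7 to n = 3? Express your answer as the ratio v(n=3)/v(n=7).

v ∝ Z^1 · n^-1; with Z fixed, v ∝ n^-1.
v(n=3)/v(n=7) = (3/7)^-1 = 7/3

7/3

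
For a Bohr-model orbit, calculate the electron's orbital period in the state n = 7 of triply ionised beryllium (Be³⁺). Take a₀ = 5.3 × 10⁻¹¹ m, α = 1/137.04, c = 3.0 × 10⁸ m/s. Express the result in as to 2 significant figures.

3300 as

r = n²a₀/Z = 7²·5.3 × 10⁻¹¹/4 = 6.5 × 10⁻¹⁰ m
v = Zαc/n = 4·0.0073·3.0 × 10⁸/7 = 1.3 × 10⁶ m/s
T = 2πr/v = 3.3 × 10⁻¹⁵ s = 3300 as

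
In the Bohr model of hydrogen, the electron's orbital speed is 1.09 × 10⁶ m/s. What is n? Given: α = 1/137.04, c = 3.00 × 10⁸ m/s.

2

v_n = Zαc/n ⇒ n = Zαc/v = 1 × 0.00730 × 3.00 × 10⁸ / 1.09 × 10⁶ ≈ 2.01
n = 2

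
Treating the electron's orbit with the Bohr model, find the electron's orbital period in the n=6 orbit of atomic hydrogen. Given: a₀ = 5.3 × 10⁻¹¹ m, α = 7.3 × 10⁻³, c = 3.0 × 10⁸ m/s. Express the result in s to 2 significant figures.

r = n²a₀/Z = 6²·5.3 × 10⁻¹¹/1 = 1.9 × 10⁻⁹ m
v = Zαc/n = 1·0.0073·3.0 × 10⁸/6 = 3.6 × 10⁵ m/s
T = 2πr/v = 3.3 × 10⁻¹⁴ s

3.3 × 10⁻¹⁴ s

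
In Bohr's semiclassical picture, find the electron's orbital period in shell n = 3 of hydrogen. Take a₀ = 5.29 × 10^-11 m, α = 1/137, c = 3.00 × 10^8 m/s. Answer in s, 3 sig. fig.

r = n²a₀/Z = 3²·5.29 × 10^-11/1 = 4.76 × 10^-10 m
v = Zαc/n = 1·0.00730·3.00 × 10^8/3 = 7.30 × 10^5 m/s
T = 2πr/v = 4.10 × 10^-15 s

4.10 × 10^-15 s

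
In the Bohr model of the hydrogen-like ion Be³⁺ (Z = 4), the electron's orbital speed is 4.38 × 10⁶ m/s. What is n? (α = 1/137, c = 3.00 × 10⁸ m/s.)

v_n = Zαc/n ⇒ n = Zαc/v = 4 × 0.00730 × 3.00 × 10⁸ / 4.38 × 10⁶ ≈ 2.00
n = 2

2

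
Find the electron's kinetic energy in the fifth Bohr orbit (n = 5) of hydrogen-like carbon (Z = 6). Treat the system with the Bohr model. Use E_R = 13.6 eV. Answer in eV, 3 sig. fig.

For a Coulomb orbit the virial theorem gives K = −E_n.
E_n = −E_R·Z²/n², so K = E_R·Z²/n² = 13.6 × 6²/5² = 19.6 eV

19.6 eV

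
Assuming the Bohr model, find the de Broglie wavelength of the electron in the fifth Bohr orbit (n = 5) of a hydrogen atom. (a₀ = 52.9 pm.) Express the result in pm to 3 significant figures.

The Bohr quantisation condition is nλ = 2πr_n.
r_n = n²a₀/Z = 1320 pm
λ = 2πr_n/n = 2π·1320/5 = 1660 pm

1660 pm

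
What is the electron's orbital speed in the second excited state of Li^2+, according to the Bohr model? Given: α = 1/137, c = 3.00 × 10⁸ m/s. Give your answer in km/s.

v_n = Zαc/n = 3 × 0.00730 × 3.00 × 10⁸ / 3
    = 2190 km/s

2190 km/s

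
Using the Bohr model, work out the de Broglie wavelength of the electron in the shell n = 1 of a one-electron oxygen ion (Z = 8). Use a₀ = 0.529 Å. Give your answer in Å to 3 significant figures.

The Bohr quantisation condition is nλ = 2πr_n.
r_n = n²a₀/Z = 0.0661 Å
λ = 2πr_n/n = 2π·0.0661/1 = 0.415 Å

0.415 Å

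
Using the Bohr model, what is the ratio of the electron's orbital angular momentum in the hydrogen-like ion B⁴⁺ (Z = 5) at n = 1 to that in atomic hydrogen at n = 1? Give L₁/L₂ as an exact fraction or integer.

1

L = nℏ is independent of Z.
L₁/L₂ = n₁/n₂ = 1/1 = 1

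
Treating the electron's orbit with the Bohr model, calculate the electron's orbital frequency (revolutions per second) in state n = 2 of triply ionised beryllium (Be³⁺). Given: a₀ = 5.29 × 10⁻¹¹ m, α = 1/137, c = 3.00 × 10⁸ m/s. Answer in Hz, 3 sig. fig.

r = n²a₀/Z = 5.29 × 10⁻¹¹ m, v = Zαc/n = 4.38 × 10⁶ m/s
f = v/(2πr) = 1.32 × 10¹⁶ Hz

1.32 × 10¹⁶ Hz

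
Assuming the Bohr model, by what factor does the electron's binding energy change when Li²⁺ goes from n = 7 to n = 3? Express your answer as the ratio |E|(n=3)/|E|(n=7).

49/9

|E| ∝ Z^2 · n^-2; with Z fixed, |E| ∝ n^-2.
|E|(n=3)/|E|(n=7) = (3/7)^-2 = 49/9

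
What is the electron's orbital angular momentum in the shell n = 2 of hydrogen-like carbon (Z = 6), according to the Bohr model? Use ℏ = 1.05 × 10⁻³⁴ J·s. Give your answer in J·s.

2.10 × 10⁻³⁴ J·s

L_n = nℏ = 2 × 1.05 × 10⁻³⁴ = 2.10 × 10⁻³⁴ J·s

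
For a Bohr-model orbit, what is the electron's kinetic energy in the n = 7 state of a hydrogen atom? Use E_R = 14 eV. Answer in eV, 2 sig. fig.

For a Coulomb orbit the virial theorem gives K = −E_n.
E_n = −E_R·Z²/n², so K = E_R·Z²/n² = 14 × 1²/7² = 0.29 eV

0.29 eV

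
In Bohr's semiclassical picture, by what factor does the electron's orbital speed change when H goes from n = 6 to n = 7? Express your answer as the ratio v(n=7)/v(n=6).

v ∝ Z^1 · n^-1; with Z fixed, v ∝ n^-1.
v(n=7)/v(n=6) = (7/6)^-1 = 6/7

6/7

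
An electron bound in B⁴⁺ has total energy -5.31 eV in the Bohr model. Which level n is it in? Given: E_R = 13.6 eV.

E_n = −E_R Z²/n² ⇒ n² = E_R Z²/(−E_n) = 13.6 × 5² / 5.31 ≈ 64.03
n = 8

8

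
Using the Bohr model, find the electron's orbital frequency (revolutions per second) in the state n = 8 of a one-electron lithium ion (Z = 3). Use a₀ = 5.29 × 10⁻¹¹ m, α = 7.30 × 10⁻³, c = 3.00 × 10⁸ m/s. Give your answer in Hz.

r = n²a₀/Z = 1.13 × 10⁻⁹ m, v = Zαc/n = 8.21 × 10⁵ m/s
f = v/(2πr) = 1.16 × 10¹⁴ Hz

1.16 × 10¹⁴ Hz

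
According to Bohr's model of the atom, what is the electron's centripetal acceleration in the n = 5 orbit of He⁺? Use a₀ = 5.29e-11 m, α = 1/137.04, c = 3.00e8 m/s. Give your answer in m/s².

r = n²a₀/Z = 6.61e-10 m, v = Zαc/n = 8.76e5 m/s
a = v²/r = (8.76e5)² / 6.61e-10 = 1.16e21 m/s²

1.16e21 m/s²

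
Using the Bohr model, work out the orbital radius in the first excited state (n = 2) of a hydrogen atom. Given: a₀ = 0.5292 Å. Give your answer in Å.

2.117 Å

r_n = n²a₀/Z = 2² × 0.5292 / 1
    = 4 × 0.5292 / 1 = 2.117 Å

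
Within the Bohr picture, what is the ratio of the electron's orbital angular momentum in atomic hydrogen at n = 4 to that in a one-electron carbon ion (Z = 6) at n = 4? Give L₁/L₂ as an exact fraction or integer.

L = nℏ is independent of Z.
L₁/L₂ = n₁/n₂ = 4/4 = 1

1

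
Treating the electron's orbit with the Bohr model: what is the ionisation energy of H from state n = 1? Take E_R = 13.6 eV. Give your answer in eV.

E_n = −E_R·Z²/n² = −13.6 × 1²/1² eV = -13.6 eV
Ionisation energy = −E_n = 13.6 eV

13.6 eV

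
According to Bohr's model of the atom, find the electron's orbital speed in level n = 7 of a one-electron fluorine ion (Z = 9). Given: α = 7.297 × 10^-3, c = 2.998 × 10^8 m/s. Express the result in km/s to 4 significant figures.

v_n = Zαc/n = 9 × 0.007297 × 2.998 × 10^8 / 7
    = 2813 km/s

2813 km/s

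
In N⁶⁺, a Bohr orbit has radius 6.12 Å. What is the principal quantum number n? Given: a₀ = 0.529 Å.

r_n = n²a₀/Z ⇒ n² = rZ/a₀ = 6.12 × 7 / 0.529 ≈ 80.98
n = 9

9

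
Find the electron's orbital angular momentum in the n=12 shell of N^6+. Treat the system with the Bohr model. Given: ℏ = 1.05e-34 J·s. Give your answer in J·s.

1.26e-33 J·s

L_n = nℏ = 12 × 1.05e-34 = 1.26e-33 J·s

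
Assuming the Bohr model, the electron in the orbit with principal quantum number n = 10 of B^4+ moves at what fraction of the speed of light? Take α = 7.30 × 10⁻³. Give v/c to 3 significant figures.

v_n = Zαc/n, so v/c = Zα/n = 5 × 0.00730 / 10 = 0.00365

0.00365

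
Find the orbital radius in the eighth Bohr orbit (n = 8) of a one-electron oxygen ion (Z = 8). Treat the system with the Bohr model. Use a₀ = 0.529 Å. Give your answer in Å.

r_n = n²a₀/Z = 8² × 0.529 / 8
    = 64 × 0.529 / 8 = 4.23 Å

4.23 Å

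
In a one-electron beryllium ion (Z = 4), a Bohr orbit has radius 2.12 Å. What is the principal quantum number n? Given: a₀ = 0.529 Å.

4

r_n = n²a₀/Z ⇒ n² = rZ/a₀ = 2.12 × 4 / 0.529 ≈ 16.03
n = 4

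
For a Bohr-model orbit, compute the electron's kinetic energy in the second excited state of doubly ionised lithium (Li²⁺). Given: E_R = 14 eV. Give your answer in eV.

14 eV

For a Coulomb orbit the virial theorem gives K = −E_n.
E_n = −E_R·Z²/n², so K = E_R·Z²/n² = 14 × 3²/3² = 14 eV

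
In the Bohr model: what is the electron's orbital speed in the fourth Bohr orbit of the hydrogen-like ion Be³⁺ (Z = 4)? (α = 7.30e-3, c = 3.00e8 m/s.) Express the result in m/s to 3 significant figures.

v_n = Zαc/n = 4 × 0.00730 × 3.00e8 / 4
    = 2.19e6 m/s

2.19e6 m/s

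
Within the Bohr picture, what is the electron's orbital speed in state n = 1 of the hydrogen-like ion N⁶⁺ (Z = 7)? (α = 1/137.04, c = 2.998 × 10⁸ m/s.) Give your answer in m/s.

v_n = Zαc/n = 7 × 0.007297 × 2.998 × 10⁸ / 1
    = 1.531 × 10⁷ m/s

1.531 × 10⁷ m/s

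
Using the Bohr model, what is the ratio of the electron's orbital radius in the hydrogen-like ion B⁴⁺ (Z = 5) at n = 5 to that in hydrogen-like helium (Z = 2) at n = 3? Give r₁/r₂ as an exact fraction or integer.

r ∝ Z^-1 · n^2
r₁/r₂ = (5/2)^-1 · (5/3)^2 = 10/9

10/9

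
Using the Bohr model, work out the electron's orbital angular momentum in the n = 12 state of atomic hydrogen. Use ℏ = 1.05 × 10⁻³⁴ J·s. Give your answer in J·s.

1.26 × 10⁻³³ J·s

L_n = nℏ = 12 × 1.05 × 10⁻³⁴ = 1.26 × 10⁻³³ J·s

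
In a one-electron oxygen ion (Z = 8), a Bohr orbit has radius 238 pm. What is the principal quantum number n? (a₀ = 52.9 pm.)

r_n = n²a₀/Z ⇒ n² = rZ/a₀ = 238 × 8 / 52.9 ≈ 35.99
n = 6

6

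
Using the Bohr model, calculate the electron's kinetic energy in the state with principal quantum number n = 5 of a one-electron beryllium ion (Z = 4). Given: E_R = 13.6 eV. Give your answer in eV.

For a Coulomb orbit the virial theorem gives K = −E_n.
E_n = −E_R·Z²/n², so K = E_R·Z²/n² = 13.6 × 4²/5² = 8.70 eV

8.70 eV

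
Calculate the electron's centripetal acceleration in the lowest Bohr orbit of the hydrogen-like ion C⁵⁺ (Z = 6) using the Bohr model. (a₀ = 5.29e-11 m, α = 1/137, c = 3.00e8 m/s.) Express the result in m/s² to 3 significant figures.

1.96e25 m/s²

r = n²a₀/Z = 8.82e-12 m, v = Zαc/n = 1.31e7 m/s
a = v²/r = (1.31e7)² / 8.82e-12 = 1.96e25 m/s²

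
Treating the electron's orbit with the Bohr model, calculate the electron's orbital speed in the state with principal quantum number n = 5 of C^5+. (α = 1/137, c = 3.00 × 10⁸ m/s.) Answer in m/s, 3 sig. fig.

v_n = Zαc/n = 6 × 0.00730 × 3.00 × 10⁸ / 5
    = 2.63 × 10⁶ m/s

2.63 × 10⁶ m/s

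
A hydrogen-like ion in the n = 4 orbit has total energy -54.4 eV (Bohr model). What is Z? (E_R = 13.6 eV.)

E_n = −E_R Z²/n² ⇒ Z² = −E_n n²/E_R = 54.4 × 4² / 13.6 ≈ 64.00
Z = 8

8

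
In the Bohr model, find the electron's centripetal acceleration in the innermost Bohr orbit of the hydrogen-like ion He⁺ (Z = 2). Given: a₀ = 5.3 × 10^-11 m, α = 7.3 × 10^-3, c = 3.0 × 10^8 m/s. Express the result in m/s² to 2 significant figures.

r = n²a₀/Z = 2.6 × 10^-11 m, v = Zαc/n = 4.4 × 10^6 m/s
a = v²/r = (4.4 × 10^6)² / 2.6 × 10^-11 = 7.2 × 10^23 m/s²

7.2 × 10^23 m/s²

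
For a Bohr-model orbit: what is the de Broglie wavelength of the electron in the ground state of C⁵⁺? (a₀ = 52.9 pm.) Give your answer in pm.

The Bohr quantisation condition is nλ = 2πr_n.
r_n = n²a₀/Z = 8.82 pm
λ = 2πr_n/n = 2π·8.82/1 = 55.4 pm

55.4 pm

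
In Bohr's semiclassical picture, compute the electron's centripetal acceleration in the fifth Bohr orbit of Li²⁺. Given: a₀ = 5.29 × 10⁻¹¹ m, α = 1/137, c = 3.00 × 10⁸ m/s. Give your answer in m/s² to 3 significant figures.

3.92 × 10²¹ m/s²

r = n²a₀/Z = 4.41 × 10⁻¹⁰ m, v = Zαc/n = 1.31 × 10⁶ m/s
a = v²/r = (1.31 × 10⁶)² / 4.41 × 10⁻¹⁰ = 3.92 × 10²¹ m/s²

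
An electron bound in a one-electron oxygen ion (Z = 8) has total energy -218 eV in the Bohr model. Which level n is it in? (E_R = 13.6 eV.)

E_n = −E_R Z²/n² ⇒ n² = E_R Z²/(−E_n) = 13.6 × 8² / 218 ≈ 3.99
n = 2

2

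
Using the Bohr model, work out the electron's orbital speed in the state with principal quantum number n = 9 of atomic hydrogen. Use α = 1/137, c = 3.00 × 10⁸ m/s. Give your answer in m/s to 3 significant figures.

2.43 × 10⁵ m/s

v_n = Zαc/n = 1 × 0.00730 × 3.00 × 10⁸ / 9
    = 2.43 × 10⁵ m/s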